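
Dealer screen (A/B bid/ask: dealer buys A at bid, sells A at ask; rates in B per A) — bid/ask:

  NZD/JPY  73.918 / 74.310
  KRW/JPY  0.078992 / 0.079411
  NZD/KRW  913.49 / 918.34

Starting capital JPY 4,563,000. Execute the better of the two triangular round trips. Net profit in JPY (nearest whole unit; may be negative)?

Best loop JPY → KRW → NZD → JPY:
JPY 4,563,000 ÷ 0.079411 (buy KRW at ask) = KRW 57,460,553
KRW 57,460,553 ÷ 918.34 (buy NZD at ask) = NZD 62,570.02
NZD 62,570.02 × 73.918 (sell NZD at bid) = JPY 4,625,051

Net profit: JPY 62,051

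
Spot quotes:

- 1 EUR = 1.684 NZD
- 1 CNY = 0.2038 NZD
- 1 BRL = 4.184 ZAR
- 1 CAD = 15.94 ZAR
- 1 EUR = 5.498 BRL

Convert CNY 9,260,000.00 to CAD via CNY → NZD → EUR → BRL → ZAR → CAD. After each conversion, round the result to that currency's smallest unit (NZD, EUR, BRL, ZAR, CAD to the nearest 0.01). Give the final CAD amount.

CAD 1,617,264.95

CNY 9,260,000.00 × 0.2038 = NZD 1,887,188.00
NZD 1,887,188.00 ÷ 1.684 = EUR 1,120,657.96
EUR 1,120,657.96 × 5.498 = BRL 6,161,377.46
BRL 6,161,377.46 × 4.184 = ZAR 25,779,203.29
ZAR 25,779,203.29 ÷ 15.94 = CAD 1,617,264.95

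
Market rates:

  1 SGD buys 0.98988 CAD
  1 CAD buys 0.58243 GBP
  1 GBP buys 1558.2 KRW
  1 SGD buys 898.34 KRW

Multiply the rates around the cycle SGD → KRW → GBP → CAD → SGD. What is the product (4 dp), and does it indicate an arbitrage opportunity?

Around SGD → KRW → GBP → CAD → SGD: 1 × 898.34 ÷ 1558.2 ÷ 0.58243 ÷ 0.98988 = 0.999980
Product ≈ 1 (deviation 0.002%, within rounding noise).

1.0000 (no arbitrage)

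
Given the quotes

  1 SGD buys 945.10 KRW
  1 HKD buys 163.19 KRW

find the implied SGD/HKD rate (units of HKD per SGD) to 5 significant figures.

1 SGD × 945.10 = 945.1 KRW
945.1 KRW ÷ 163.19 = 5.79141 HKD

SGD/HKD = 5.7914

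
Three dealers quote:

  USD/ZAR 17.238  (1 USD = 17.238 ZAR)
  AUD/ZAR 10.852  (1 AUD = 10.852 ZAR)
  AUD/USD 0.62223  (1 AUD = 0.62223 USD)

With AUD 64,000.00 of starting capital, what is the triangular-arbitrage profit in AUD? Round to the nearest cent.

Profitable loop is AUD → ZAR → USD → AUD:
AUD 64,000.00 × 10.852 = ZAR 694,528.00
ZAR 694,528.00 ÷ 17.238 = USD 40,290.52
USD 40,290.52 ÷ 0.62223 = AUD 64,751.81
Profit = AUD 64,751.81 − AUD 64,000.00

Profit: AUD 751.81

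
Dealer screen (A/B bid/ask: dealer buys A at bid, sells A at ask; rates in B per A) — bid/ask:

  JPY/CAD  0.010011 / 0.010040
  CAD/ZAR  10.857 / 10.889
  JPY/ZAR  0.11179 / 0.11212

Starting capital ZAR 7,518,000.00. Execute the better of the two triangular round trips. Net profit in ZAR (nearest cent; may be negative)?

Best loop ZAR → CAD → JPY → ZAR:
ZAR 7,518,000.00 ÷ 10.889 (buy CAD at ask) = CAD 690,421.53
CAD 690,421.53 ÷ 0.010040 (buy JPY at ask) = JPY 68,767,084
JPY 68,767,084 × 0.11179 (sell JPY at bid) = ZAR 7,687,472.35

Net profit: ZAR 169,472.35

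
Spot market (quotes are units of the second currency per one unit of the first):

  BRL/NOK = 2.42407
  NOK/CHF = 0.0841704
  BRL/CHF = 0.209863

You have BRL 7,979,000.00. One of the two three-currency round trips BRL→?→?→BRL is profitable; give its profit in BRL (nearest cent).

Profitable loop is BRL → CHF → NOK → BRL:
BRL 7,979,000.00 × 0.209863 = CHF 1,674,496.88
CHF 1,674,496.88 ÷ 0.0841704 = NOK 19,894,129.97
NOK 19,894,129.97 ÷ 2.42407 = BRL 8,206,912.33
Profit = BRL 8,206,912.33 − BRL 7,979,000.00

Profit: BRL 227,912.33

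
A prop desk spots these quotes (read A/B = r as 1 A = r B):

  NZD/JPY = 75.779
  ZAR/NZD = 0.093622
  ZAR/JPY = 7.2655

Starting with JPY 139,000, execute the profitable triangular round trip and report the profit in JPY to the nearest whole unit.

Profitable loop is JPY → NZD → ZAR → JPY:
JPY 139,000 ÷ 75.779 = NZD 1,834.28
NZD 1,834.28 ÷ 0.093622 = ZAR 19,592.42
ZAR 19,592.42 × 7.2655 = JPY 142,349
Profit = JPY 142,349 − JPY 139,000

Profit: JPY 3,349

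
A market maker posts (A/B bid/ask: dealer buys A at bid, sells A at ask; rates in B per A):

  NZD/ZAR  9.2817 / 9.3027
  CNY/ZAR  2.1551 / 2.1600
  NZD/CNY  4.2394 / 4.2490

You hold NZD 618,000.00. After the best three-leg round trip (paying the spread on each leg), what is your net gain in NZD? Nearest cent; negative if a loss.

Best loop NZD → ZAR → CNY → NZD:
NZD 618,000.00 × 9.2817 (sell NZD at bid) = ZAR 5,736,090.60
ZAR 5,736,090.60 ÷ 2.1600 (buy CNY at ask) = CNY 2,655,597.50
CNY 2,655,597.50 ÷ 4.2490 (buy NZD at ask) = NZD 624,993.53

Net profit: NZD 6,993.53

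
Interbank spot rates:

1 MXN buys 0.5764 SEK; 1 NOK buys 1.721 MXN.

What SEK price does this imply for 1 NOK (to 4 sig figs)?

1 NOK × 1.721 = 1.721 MXN
1.721 MXN × 0.5764 = 0.991984 SEK

NOK/SEK = 0.9920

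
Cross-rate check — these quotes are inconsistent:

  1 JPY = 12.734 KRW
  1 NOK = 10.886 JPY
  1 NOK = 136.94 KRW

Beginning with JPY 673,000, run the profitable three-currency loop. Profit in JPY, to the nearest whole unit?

Profitable loop is JPY → KRW → NOK → JPY:
JPY 673,000 × 12.734 = KRW 8,569,982
KRW 8,569,982 ÷ 136.94 = NOK 62,582.02
NOK 62,582.02 × 10.886 = JPY 681,268
Profit = JPY 681,268 − JPY 673,000

Profit: JPY 8,268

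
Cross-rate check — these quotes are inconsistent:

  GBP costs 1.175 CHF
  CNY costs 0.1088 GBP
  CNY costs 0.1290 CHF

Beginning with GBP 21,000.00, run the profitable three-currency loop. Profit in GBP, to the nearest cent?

Profitable loop is GBP → CNY → CHF → GBP:
GBP 21,000.00 ÷ 0.1088 = CNY 193,014.71
CNY 193,014.71 × 0.1290 = CHF 24,898.90
CHF 24,898.90 ÷ 1.175 = GBP 21,190.55
Profit = GBP 21,190.55 − GBP 21,000.00

Profit: GBP 190.55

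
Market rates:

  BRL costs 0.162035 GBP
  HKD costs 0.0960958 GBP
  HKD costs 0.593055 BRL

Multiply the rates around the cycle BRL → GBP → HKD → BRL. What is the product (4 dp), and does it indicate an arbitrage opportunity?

1.0000 (no arbitrage)

Around BRL → GBP → HKD → BRL: 1 × 0.162035 ÷ 0.0960958 × 0.593055 = 0.999999
Product ≈ 1 (deviation 0.000%, within rounding noise).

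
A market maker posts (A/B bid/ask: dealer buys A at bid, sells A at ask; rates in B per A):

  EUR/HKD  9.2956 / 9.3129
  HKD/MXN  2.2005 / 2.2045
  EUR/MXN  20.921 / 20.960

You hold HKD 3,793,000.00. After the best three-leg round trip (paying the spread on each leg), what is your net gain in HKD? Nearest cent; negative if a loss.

Net profit: HKD 72,184.59

Best loop HKD → EUR → MXN → HKD:
HKD 3,793,000.00 ÷ 9.3129 (buy EUR at ask) = EUR 407,284.52
EUR 407,284.52 × 20.921 (sell EUR at bid) = MXN 8,520,799.43
MXN 8,520,799.43 ÷ 2.2045 (buy HKD at ask) = HKD 3,865,184.59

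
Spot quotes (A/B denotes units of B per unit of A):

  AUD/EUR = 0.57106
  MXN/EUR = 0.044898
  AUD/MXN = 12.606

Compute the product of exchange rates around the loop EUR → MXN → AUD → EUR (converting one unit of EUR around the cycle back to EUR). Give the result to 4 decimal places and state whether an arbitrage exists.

Around EUR → MXN → AUD → EUR: 1 ÷ 0.044898 ÷ 12.606 × 0.57106 = 1.008968
Product > 1; profitable direction is EUR → MXN → AUD → EUR.

1.0090 (arbitrage exists)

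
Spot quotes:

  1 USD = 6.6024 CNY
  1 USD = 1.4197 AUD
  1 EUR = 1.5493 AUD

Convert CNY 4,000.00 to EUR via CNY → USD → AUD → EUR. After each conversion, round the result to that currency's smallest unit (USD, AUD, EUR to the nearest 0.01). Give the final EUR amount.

CNY 4,000.00 ÷ 6.6024 = USD 605.84
USD 605.84 × 1.4197 = AUD 860.11
AUD 860.11 ÷ 1.5493 = EUR 555.16

EUR 555.16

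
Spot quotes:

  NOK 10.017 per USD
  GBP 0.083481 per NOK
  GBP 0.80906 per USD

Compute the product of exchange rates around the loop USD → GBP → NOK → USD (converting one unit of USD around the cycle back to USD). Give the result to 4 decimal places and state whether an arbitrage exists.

0.9675 (arbitrage exists)

Around USD → GBP → NOK → USD: 1 × 0.80906 ÷ 0.083481 ÷ 10.017 = 0.967510
Product < 1; profitable direction is USD → NOK → GBP → USD.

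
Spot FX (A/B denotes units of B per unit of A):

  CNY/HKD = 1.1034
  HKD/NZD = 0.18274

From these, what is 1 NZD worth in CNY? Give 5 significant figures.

1 NZD ÷ 0.18274 = 5.47226 HKD
5.47226 HKD ÷ 1.1034 = 4.95945 CNY

NZD/CNY = 4.9594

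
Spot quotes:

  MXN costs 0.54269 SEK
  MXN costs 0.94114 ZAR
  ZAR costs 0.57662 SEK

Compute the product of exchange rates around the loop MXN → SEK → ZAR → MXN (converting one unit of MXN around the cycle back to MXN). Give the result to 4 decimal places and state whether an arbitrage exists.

Around MXN → SEK → ZAR → MXN: 1 × 0.54269 ÷ 0.57662 ÷ 0.94114 = 1.000018
Product ≈ 1 (deviation 0.002%, within rounding noise).

1.0000 (no arbitrage)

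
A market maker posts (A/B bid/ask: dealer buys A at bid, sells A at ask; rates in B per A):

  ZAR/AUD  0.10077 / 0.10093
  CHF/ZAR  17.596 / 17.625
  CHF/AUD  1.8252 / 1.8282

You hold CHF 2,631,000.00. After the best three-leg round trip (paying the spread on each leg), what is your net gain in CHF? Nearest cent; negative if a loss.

Net profit: CHF 68,491.16

Best loop CHF → AUD → ZAR → CHF:
CHF 2,631,000.00 × 1.8252 (sell CHF at bid) = AUD 4,802,101.20
AUD 4,802,101.20 ÷ 0.10093 (buy ZAR at ask) = ZAR 47,578,531.66
ZAR 47,578,531.66 ÷ 17.625 (buy CHF at ask) = CHF 2,699,491.16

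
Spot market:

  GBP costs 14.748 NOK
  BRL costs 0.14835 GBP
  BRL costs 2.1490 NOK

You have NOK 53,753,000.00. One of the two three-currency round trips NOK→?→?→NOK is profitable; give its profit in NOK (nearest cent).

Profit: NOK 972,151.39

Profitable loop is NOK → BRL → GBP → NOK:
NOK 53,753,000.00 ÷ 2.1490 = BRL 25,013,029.32
BRL 25,013,029.32 × 0.14835 = GBP 3,710,682.90
GBP 3,710,682.90 × 14.748 = NOK 54,725,151.39
Profit = NOK 54,725,151.39 − NOK 53,753,000.00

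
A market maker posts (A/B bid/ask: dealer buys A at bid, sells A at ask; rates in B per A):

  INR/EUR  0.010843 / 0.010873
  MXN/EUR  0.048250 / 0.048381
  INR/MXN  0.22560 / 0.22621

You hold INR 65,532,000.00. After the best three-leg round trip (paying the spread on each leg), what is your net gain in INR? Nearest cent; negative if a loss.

Best loop INR → MXN → EUR → INR:
INR 65,532,000.00 × 0.22560 (sell INR at bid) = MXN 14,784,019.20
MXN 14,784,019.20 × 0.048250 (sell MXN at bid) = EUR 713,328.93
EUR 713,328.93 ÷ 0.010873 (buy INR at ask) = INR 65,605,529.88

Net profit: INR 73,529.88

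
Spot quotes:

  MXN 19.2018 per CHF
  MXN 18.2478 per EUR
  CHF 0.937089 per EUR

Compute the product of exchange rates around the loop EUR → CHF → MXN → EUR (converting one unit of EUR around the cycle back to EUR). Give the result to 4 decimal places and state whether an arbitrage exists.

0.9861 (arbitrage exists)

Around EUR → CHF → MXN → EUR: 1 × 0.937089 × 19.2018 ÷ 18.2478 = 0.986080
Product < 1; profitable direction is EUR → MXN → CHF → EUR.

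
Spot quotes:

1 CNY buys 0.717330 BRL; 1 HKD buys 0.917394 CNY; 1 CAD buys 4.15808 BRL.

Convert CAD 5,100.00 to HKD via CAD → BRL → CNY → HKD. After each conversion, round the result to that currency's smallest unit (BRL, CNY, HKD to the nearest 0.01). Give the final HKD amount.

CAD 5,100.00 × 4.15808 = BRL 21,206.21
BRL 21,206.21 ÷ 0.717330 = CNY 29,562.70
CNY 29,562.70 ÷ 0.917394 = HKD 32,224.65

HKD 32,224.65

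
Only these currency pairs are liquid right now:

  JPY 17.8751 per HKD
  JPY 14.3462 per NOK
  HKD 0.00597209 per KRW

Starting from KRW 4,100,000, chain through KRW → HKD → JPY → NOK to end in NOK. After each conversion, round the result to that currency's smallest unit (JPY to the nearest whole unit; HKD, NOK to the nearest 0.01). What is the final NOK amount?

KRW 4,100,000 × 0.00597209 = HKD 24,485.57
HKD 24,485.57 × 17.8751 = JPY 437,682
JPY 437,682 ÷ 14.3462 = NOK 30,508.57

NOK 30,508.57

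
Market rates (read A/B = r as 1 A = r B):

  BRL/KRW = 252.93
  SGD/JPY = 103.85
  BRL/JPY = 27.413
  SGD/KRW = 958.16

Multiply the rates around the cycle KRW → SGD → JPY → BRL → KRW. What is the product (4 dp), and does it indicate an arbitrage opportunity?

Around KRW → SGD → JPY → BRL → KRW: 1 ÷ 958.16 × 103.85 ÷ 27.413 × 252.93 = 1.000028
Product ≈ 1 (deviation 0.003%, within rounding noise).

1.0000 (no arbitrage)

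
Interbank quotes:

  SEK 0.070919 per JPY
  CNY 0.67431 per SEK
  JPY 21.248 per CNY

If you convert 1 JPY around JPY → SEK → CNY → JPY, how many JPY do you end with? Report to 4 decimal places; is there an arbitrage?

1.0161 (arbitrage exists)

Around JPY → SEK → CNY → JPY: 1 × 0.070919 × 0.67431 × 21.248 = 1.016109
Product > 1; profitable direction is JPY → SEK → CNY → JPY.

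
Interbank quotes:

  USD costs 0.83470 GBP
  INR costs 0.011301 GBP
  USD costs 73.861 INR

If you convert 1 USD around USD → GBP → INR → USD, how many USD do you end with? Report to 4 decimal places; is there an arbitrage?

1.0000 (no arbitrage)

Around USD → GBP → INR → USD: 1 × 0.83470 ÷ 0.011301 ÷ 73.861 = 0.999996
Product ≈ 1 (deviation 0.000%, within rounding noise).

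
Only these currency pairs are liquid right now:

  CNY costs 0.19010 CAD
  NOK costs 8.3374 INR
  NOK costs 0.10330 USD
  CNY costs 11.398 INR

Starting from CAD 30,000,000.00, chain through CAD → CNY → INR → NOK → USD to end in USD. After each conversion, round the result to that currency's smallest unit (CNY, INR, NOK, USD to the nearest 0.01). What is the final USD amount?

USD 22,286,274.43

CAD 30,000,000.00 ÷ 0.19010 = CNY 157,811,678.06
CNY 157,811,678.06 × 11.398 = INR 1,798,737,506.53
INR 1,798,737,506.53 ÷ 8.3374 = NOK 215,743,218.09
NOK 215,743,218.09 × 0.10330 = USD 22,286,274.43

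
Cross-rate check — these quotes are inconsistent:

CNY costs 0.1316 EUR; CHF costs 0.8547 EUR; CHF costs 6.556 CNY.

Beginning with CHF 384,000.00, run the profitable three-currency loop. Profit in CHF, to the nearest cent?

Profit: CHF 3,625.51

Profitable loop is CHF → CNY → EUR → CHF:
CHF 384,000.00 × 6.556 = CNY 2,517,504.00
CNY 2,517,504.00 × 0.1316 = EUR 331,303.53
EUR 331,303.53 ÷ 0.8547 = CHF 387,625.51
Profit = CHF 387,625.51 − CHF 384,000.00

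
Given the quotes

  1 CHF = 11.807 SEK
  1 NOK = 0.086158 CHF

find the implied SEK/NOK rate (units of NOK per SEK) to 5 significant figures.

SEK/NOK = 0.98303

1 SEK ÷ 11.807 = 0.0846955 CHF
0.0846955 CHF ÷ 0.086158 = 0.983026 NOK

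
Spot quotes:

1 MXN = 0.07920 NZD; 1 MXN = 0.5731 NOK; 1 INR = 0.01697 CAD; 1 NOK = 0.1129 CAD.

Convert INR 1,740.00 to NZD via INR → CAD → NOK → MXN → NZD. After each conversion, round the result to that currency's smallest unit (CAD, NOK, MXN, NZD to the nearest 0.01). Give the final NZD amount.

NZD 36.15

INR 1,740.00 × 0.01697 = CAD 29.53
CAD 29.53 ÷ 0.1129 = NOK 261.56
NOK 261.56 ÷ 0.5731 = MXN 456.40
MXN 456.40 × 0.07920 = NZD 36.15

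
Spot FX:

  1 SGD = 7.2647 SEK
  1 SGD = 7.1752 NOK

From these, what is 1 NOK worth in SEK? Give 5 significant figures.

1 NOK ÷ 7.1752 = 0.139369 SGD
0.139369 SGD × 7.2647 = 1.01247 SEK

NOK/SEK = 1.0125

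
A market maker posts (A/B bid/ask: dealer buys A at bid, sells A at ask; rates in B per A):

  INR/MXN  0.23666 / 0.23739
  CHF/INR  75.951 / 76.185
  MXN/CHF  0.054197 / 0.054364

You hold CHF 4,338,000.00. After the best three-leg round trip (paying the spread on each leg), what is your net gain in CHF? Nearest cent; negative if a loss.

Best loop CHF → MXN → INR → CHF:
CHF 4,338,000.00 ÷ 0.054364 (buy MXN at ask) = MXN 79,795,452.87
MXN 79,795,452.87 ÷ 0.23739 (buy INR at ask) = INR 336,136,538.49
INR 336,136,538.49 ÷ 76.185 (buy CHF at ask) = CHF 4,412,109.19

Net profit: CHF 74,109.19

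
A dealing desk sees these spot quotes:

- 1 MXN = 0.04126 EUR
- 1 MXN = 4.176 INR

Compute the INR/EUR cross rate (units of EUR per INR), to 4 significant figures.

1 INR ÷ 4.176 = 0.239464 MXN
0.239464 MXN × 0.04126 = 0.00988027 EUR

INR/EUR = 0.009880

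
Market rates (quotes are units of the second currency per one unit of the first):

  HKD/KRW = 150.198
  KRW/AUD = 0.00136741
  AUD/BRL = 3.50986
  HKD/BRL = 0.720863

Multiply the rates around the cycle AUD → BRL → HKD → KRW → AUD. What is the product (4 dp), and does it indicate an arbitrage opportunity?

Around AUD → BRL → HKD → KRW → AUD: 1 × 3.50986 ÷ 0.720863 × 150.198 × 0.00136741 = 1.000000
Product ≈ 1 (deviation 0.000%, within rounding noise).

1.0000 (no arbitrage)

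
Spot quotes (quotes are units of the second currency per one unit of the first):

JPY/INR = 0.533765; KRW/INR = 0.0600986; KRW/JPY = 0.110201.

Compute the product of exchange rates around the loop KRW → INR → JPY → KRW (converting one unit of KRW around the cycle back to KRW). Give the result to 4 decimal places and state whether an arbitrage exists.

1.0217 (arbitrage exists)

Around KRW → INR → JPY → KRW: 1 × 0.0600986 ÷ 0.533765 ÷ 0.110201 = 1.021713
Product > 1; profitable direction is KRW → INR → JPY → KRW.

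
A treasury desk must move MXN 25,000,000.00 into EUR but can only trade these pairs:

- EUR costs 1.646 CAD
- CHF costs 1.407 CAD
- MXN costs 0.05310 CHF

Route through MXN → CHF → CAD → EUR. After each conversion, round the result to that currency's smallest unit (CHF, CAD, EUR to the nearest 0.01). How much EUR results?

MXN 25,000,000.00 × 0.05310 = CHF 1,327,500.00
CHF 1,327,500.00 × 1.407 = CAD 1,867,792.50
CAD 1,867,792.50 ÷ 1.646 = EUR 1,134,746.35

EUR 1,134,746.35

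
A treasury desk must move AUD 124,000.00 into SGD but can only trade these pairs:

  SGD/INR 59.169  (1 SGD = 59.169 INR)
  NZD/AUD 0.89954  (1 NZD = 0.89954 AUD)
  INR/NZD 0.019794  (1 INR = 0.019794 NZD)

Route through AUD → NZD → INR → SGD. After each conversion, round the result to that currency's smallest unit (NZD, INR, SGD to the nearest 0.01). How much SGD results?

SGD 117,699.17

AUD 124,000.00 ÷ 0.89954 = NZD 137,848.23
NZD 137,848.23 ÷ 0.019794 = INR 6,964,142.16
INR 6,964,142.16 ÷ 59.169 = SGD 117,699.17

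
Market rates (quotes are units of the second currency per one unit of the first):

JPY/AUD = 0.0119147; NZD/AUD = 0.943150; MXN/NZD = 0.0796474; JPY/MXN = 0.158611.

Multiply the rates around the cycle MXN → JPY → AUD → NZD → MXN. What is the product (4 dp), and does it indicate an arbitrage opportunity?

1.0000 (no arbitrage)

Around MXN → JPY → AUD → NZD → MXN: 1 ÷ 0.158611 × 0.0119147 ÷ 0.943150 ÷ 0.0796474 = 0.999994
Product ≈ 1 (deviation 0.001%, within rounding noise).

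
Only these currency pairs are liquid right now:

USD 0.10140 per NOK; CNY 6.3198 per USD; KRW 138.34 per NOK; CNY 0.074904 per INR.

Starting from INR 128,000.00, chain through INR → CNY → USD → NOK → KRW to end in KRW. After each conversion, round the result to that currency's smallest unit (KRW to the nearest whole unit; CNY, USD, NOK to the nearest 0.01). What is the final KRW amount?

KRW 2,069,766

INR 128,000.00 × 0.074904 = CNY 9,587.71
CNY 9,587.71 ÷ 6.3198 = USD 1,517.09
USD 1,517.09 ÷ 0.10140 = NOK 14,961.44
NOK 14,961.44 × 138.34 = KRW 2,069,766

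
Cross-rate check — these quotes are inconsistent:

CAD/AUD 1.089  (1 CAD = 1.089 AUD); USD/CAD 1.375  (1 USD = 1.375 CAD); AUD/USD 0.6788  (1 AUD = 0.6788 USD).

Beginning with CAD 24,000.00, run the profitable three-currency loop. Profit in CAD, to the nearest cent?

Profit: CAD 394.04

Profitable loop is CAD → AUD → USD → CAD:
CAD 24,000.00 × 1.089 = AUD 26,136.00
AUD 26,136.00 × 0.6788 = USD 17,741.12
USD 17,741.12 × 1.375 = CAD 24,394.04
Profit = CAD 24,394.04 − CAD 24,000.00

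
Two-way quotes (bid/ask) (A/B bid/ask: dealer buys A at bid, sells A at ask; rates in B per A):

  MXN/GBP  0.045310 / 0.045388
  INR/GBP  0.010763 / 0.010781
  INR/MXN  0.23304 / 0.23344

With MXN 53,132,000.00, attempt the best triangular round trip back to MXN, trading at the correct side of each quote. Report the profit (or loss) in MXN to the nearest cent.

Best loop MXN → INR → GBP → MXN:
MXN 53,132,000.00 ÷ 0.23344 (buy INR at ask) = INR 227,604,523.65
INR 227,604,523.65 × 0.010763 (sell INR at bid) = GBP 2,449,707.49
GBP 2,449,707.49 ÷ 0.045388 (buy MXN at ask) = MXN 53,972,580.59

Net profit: MXN 840,580.59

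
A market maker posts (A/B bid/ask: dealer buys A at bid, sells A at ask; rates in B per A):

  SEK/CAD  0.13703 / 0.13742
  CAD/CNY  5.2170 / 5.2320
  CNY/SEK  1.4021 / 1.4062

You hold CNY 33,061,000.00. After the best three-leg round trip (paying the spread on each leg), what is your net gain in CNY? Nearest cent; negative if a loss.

Net profit: CNY 77,394.93

Best loop CNY → SEK → CAD → CNY:
CNY 33,061,000.00 × 1.4021 (sell CNY at bid) = SEK 46,354,828.10
SEK 46,354,828.10 × 0.13703 (sell SEK at bid) = CAD 6,352,002.09
CAD 6,352,002.09 × 5.2170 (sell CAD at bid) = CNY 33,138,394.93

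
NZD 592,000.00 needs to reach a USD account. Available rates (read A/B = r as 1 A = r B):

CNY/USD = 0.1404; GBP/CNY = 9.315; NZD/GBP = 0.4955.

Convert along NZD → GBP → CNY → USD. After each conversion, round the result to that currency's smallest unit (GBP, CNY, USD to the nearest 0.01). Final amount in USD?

USD 383,632.45

NZD 592,000.00 × 0.4955 = GBP 293,336.00
GBP 293,336.00 × 9.315 = CNY 2,732,424.84
CNY 2,732,424.84 × 0.1404 = USD 383,632.45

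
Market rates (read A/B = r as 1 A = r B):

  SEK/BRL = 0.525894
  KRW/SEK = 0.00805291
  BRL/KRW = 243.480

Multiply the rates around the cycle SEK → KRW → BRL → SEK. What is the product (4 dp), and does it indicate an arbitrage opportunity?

0.9698 (arbitrage exists)

Around SEK → KRW → BRL → SEK: 1 ÷ 0.00805291 ÷ 243.480 ÷ 0.525894 = 0.969808
Product < 1; profitable direction is SEK → BRL → KRW → SEK.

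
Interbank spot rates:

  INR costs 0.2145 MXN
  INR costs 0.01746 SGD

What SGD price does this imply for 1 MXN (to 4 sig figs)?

MXN/SGD = 0.08140

1 MXN ÷ 0.2145 = 4.662 INR
4.662 INR × 0.01746 = 0.0813986 SGD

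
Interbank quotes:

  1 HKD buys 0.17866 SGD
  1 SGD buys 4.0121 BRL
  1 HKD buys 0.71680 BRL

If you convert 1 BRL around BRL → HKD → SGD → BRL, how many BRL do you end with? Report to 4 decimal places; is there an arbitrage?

Around BRL → HKD → SGD → BRL: 1 ÷ 0.71680 × 0.17866 × 4.0121 = 1.000002
Product ≈ 1 (deviation 0.000%, within rounding noise).

1.0000 (no arbitrage)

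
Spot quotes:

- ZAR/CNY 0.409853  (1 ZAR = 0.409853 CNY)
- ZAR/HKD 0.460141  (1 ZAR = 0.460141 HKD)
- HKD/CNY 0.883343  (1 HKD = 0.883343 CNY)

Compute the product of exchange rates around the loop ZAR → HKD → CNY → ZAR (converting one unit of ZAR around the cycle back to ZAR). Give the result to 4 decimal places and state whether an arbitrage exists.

0.9917 (arbitrage exists)

Around ZAR → HKD → CNY → ZAR: 1 × 0.460141 × 0.883343 ÷ 0.409853 = 0.991727
Product < 1; profitable direction is ZAR → CNY → HKD → ZAR.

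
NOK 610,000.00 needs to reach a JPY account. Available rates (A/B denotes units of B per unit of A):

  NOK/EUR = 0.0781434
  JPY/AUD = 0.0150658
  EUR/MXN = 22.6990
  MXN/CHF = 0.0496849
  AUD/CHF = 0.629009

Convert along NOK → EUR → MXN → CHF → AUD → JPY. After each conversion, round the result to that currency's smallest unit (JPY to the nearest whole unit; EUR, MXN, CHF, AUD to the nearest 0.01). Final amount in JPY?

JPY 5,672,888

NOK 610,000.00 × 0.0781434 = EUR 47,667.47
EUR 47,667.47 × 22.6990 = MXN 1,082,003.90
MXN 1,082,003.90 × 0.0496849 = CHF 53,759.26
CHF 53,759.26 ÷ 0.629009 = AUD 85,466.60
AUD 85,466.60 ÷ 0.0150658 = JPY 5,672,888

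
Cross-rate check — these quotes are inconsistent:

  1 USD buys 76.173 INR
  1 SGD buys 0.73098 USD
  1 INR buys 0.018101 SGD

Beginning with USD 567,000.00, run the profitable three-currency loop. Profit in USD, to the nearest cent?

Profitable loop is USD → INR → SGD → USD:
USD 567,000.00 × 76.173 = INR 43,190,091.00
INR 43,190,091.00 × 0.018101 = SGD 781,783.84
SGD 781,783.84 × 0.73098 = USD 571,468.35
Profit = USD 571,468.35 − USD 567,000.00

Profit: USD 4,468.35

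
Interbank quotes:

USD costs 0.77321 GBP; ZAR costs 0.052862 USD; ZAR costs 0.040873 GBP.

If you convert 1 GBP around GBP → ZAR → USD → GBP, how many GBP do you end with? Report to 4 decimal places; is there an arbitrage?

Around GBP → ZAR → USD → GBP: 1 ÷ 0.040873 × 0.052862 × 0.77321 = 1.000010
Product ≈ 1 (deviation 0.001%, within rounding noise).

1.0000 (no arbitrage)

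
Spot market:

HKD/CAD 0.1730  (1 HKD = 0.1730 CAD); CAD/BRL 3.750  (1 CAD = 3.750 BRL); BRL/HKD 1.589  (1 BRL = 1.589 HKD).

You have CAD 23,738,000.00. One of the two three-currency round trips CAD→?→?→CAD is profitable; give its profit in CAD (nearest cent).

Profit: CAD 732,643.70

Profitable loop is CAD → BRL → HKD → CAD:
CAD 23,738,000.00 × 3.750 = BRL 89,017,500.00
BRL 89,017,500.00 × 1.589 = HKD 141,448,807.50
HKD 141,448,807.50 × 0.1730 = CAD 24,470,643.70
Profit = CAD 24,470,643.70 − CAD 23,738,000.00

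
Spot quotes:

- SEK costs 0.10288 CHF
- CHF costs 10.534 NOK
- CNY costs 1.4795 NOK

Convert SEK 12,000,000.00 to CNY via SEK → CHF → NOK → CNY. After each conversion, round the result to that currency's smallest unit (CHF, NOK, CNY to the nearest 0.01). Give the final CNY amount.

SEK 12,000,000.00 × 0.10288 = CHF 1,234,560.00
CHF 1,234,560.00 × 10.534 = NOK 13,004,855.04
NOK 13,004,855.04 ÷ 1.4795 = CNY 8,790,033.82

CNY 8,790,033.82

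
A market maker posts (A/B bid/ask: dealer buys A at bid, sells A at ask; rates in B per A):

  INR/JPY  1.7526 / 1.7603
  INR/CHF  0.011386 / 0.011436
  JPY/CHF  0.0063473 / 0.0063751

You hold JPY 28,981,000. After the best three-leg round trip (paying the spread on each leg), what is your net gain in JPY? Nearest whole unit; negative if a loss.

Net profit: JPY 423,301

Best loop JPY → INR → CHF → JPY:
JPY 28,981,000 ÷ 1.7603 (buy INR at ask) = INR 16,463,670.97
INR 16,463,670.97 × 0.011386 (sell INR at bid) = CHF 187,455.36
CHF 187,455.36 ÷ 0.0063751 (buy JPY at ask) = JPY 29,404,301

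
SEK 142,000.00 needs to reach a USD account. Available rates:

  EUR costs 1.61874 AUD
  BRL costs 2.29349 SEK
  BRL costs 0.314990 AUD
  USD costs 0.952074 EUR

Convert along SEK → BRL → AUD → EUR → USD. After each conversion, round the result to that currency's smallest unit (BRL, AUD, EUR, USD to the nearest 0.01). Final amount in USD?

USD 12,654.37

SEK 142,000.00 ÷ 2.29349 = BRL 61,914.38
BRL 61,914.38 × 0.314990 = AUD 19,502.41
AUD 19,502.41 ÷ 1.61874 = EUR 12,047.90
EUR 12,047.90 ÷ 0.952074 = USD 12,654.37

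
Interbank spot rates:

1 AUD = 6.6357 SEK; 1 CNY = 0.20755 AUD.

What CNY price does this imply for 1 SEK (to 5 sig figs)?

SEK/CNY = 0.72609

1 SEK ÷ 6.6357 = 0.1507 AUD
0.1507 AUD ÷ 0.20755 = 0.72609 CNY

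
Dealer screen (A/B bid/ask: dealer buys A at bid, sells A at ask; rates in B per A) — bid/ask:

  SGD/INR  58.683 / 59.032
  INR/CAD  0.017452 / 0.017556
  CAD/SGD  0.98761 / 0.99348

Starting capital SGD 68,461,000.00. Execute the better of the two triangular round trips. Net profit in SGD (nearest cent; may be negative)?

Net profit: SGD 783,650.78

Best loop SGD → INR → CAD → SGD:
SGD 68,461,000.00 × 58.683 (sell SGD at bid) = INR 4,017,496,863.00
INR 4,017,496,863.00 × 0.017452 (sell INR at bid) = CAD 70,113,355.25
CAD 70,113,355.25 × 0.98761 (sell CAD at bid) = SGD 69,244,650.78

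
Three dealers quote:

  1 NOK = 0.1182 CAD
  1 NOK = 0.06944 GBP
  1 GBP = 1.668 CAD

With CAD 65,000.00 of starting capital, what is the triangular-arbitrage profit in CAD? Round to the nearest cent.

Profitable loop is CAD → GBP → NOK → CAD:
CAD 65,000.00 ÷ 1.668 = GBP 38,968.82
GBP 38,968.82 ÷ 0.06944 = NOK 561,187.00
NOK 561,187.00 × 0.1182 = CAD 66,332.30
Profit = CAD 66,332.30 − CAD 65,000.00

Profit: CAD 1,332.30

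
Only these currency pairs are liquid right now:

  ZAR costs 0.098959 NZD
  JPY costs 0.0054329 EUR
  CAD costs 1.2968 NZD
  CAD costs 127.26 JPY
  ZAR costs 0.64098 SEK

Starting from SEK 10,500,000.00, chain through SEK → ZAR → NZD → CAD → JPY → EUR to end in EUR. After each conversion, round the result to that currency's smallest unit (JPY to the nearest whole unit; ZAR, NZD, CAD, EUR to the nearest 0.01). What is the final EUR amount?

EUR 864,272.60

SEK 10,500,000.00 ÷ 0.64098 = ZAR 16,381,166.34
ZAR 16,381,166.34 × 0.098959 = NZD 1,621,063.84
NZD 1,621,063.84 ÷ 1.2968 = CAD 1,250,049.23
CAD 1,250,049.23 × 127.26 = JPY 159,081,265
JPY 159,081,265 × 0.0054329 = EUR 864,272.60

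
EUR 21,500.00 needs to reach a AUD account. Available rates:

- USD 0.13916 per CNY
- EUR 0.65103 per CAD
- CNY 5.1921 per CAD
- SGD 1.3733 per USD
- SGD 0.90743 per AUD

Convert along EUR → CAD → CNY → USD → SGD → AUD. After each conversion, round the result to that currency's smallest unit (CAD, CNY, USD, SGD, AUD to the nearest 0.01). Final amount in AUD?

EUR 21,500.00 ÷ 0.65103 = CAD 33,024.59
CAD 33,024.59 × 5.1921 = CNY 171,466.97
CNY 171,466.97 × 0.13916 = USD 23,861.34
USD 23,861.34 × 1.3733 = SGD 32,768.78
SGD 32,768.78 ÷ 0.90743 = AUD 36,111.63

AUD 36,111.63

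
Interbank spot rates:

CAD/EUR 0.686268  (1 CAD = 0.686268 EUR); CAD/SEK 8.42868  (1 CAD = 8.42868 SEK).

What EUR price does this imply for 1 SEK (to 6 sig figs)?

1 SEK ÷ 8.42868 = 0.118643 CAD
0.118643 CAD × 0.686268 = 0.0814206 EUR

SEK/EUR = 0.0814206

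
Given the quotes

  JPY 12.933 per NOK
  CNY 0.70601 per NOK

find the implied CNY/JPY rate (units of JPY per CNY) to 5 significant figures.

CNY/JPY = 18.318

1 CNY ÷ 0.70601 = 1.41641 NOK
1.41641 NOK × 12.933 = 18.3184 JPY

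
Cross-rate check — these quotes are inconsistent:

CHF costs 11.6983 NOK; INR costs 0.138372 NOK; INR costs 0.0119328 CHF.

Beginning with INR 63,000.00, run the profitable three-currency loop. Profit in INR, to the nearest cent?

Profit: INR 556.13

Profitable loop is INR → CHF → NOK → INR:
INR 63,000.00 × 0.0119328 = CHF 751.77
CHF 751.77 × 11.6983 = NOK 8,794.39
NOK 8,794.39 ÷ 0.138372 = INR 63,556.13
Profit = INR 63,556.13 − INR 63,000.00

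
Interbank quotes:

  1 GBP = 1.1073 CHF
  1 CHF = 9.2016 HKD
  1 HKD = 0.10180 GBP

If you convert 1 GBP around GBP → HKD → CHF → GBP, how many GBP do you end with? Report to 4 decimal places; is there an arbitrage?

Around GBP → HKD → CHF → GBP: 1 ÷ 0.10180 ÷ 9.2016 ÷ 1.1073 = 0.964103
Product < 1; profitable direction is GBP → CHF → HKD → GBP.

0.9641 (arbitrage exists)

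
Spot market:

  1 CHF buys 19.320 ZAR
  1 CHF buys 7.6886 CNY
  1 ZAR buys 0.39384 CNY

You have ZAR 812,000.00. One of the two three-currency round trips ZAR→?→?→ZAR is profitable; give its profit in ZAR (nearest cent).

Profit: ZAR 8,495.78

Profitable loop is ZAR → CHF → CNY → ZAR:
ZAR 812,000.00 ÷ 19.320 = CHF 42,028.99
CHF 42,028.99 × 7.6886 = CNY 323,144.06
CNY 323,144.06 ÷ 0.39384 = ZAR 820,495.78
Profit = ZAR 820,495.78 − ZAR 812,000.00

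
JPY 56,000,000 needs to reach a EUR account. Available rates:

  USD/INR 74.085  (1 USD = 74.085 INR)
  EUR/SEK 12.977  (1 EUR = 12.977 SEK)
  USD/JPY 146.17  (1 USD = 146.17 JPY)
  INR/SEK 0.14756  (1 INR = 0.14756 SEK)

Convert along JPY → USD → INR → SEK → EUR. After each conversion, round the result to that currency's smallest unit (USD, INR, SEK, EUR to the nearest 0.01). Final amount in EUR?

JPY 56,000,000 ÷ 146.17 = USD 383,115.55
USD 383,115.55 × 74.085 = INR 28,383,115.52
INR 28,383,115.52 × 0.14756 = SEK 4,188,212.53
SEK 4,188,212.53 ÷ 12.977 = EUR 322,741.20

EUR 322,741.20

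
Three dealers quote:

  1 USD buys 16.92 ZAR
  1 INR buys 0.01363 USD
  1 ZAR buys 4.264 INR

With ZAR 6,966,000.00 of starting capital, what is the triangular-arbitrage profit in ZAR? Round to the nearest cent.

Profit: ZAR 117,861.47

Profitable loop is ZAR → USD → INR → ZAR:
ZAR 6,966,000.00 ÷ 16.92 = USD 411,702.13
USD 411,702.13 ÷ 0.01363 = INR 30,205,585.30
INR 30,205,585.30 ÷ 4.264 = ZAR 7,083,861.47
Profit = ZAR 7,083,861.47 − ZAR 6,966,000.00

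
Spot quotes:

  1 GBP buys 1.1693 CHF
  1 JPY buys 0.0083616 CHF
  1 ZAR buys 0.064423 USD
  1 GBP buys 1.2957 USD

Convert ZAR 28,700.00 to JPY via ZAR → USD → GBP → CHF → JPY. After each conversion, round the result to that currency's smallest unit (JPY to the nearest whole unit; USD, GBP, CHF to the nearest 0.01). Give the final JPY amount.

JPY 199,552

ZAR 28,700.00 × 0.064423 = USD 1,848.94
USD 1,848.94 ÷ 1.2957 = GBP 1,426.98
GBP 1,426.98 × 1.1693 = CHF 1,668.57
CHF 1,668.57 ÷ 0.0083616 = JPY 199,552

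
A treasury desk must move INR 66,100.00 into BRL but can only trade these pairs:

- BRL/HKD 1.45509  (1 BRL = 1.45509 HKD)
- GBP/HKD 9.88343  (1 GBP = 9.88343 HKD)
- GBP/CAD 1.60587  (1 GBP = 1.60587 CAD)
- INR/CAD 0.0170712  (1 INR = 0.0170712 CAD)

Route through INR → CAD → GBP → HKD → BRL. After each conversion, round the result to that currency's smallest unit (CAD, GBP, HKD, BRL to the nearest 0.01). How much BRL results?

BRL 4,772.83

INR 66,100.00 × 0.0170712 = CAD 1,128.41
CAD 1,128.41 ÷ 1.60587 = GBP 702.68
GBP 702.68 × 9.88343 = HKD 6,944.89
HKD 6,944.89 ÷ 1.45509 = BRL 4,772.83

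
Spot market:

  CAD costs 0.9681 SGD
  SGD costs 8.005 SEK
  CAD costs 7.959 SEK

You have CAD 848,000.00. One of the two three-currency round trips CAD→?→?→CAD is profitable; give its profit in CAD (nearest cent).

Profitable loop is CAD → SEK → SGD → CAD:
CAD 848,000.00 × 7.959 = SEK 6,749,232.00
SEK 6,749,232.00 ÷ 8.005 = SGD 843,127.05
SGD 843,127.05 ÷ 0.9681 = CAD 870,909.04
Profit = CAD 870,909.04 − CAD 848,000.00

Profit: CAD 22,909.04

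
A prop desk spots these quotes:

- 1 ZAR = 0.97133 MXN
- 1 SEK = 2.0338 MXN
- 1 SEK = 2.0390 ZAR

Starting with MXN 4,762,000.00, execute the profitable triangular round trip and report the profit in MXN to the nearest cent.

Profit: MXN 128,053.45

Profitable loop is MXN → ZAR → SEK → MXN:
MXN 4,762,000.00 ÷ 0.97133 = ZAR 4,902,556.29
ZAR 4,902,556.29 ÷ 2.0390 = SEK 2,404,392.49
SEK 2,404,392.49 × 2.0338 = MXN 4,890,053.45
Profit = MXN 4,890,053.45 − MXN 4,762,000.00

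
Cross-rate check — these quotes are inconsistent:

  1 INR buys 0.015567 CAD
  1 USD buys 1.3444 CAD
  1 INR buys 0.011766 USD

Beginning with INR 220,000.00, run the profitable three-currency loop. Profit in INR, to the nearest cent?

Profitable loop is INR → USD → CAD → INR:
INR 220,000.00 × 0.011766 = USD 2,588.52
USD 2,588.52 × 1.3444 = CAD 3,480.01
CAD 3,480.01 ÷ 0.015567 = INR 223,550.22
Profit = INR 223,550.22 − INR 220,000.00

Profit: INR 3,550.22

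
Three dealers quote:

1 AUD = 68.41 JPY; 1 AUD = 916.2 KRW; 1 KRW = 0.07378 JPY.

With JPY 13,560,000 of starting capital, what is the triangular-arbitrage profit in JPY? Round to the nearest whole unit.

Profitable loop is JPY → KRW → AUD → JPY:
JPY 13,560,000 ÷ 0.07378 = KRW 183,789,645
KRW 183,789,645 ÷ 916.2 = AUD 200,599.92
AUD 200,599.92 × 68.41 = JPY 13,723,040
Profit = JPY 13,723,040 − JPY 13,560,000

Profit: JPY 163,040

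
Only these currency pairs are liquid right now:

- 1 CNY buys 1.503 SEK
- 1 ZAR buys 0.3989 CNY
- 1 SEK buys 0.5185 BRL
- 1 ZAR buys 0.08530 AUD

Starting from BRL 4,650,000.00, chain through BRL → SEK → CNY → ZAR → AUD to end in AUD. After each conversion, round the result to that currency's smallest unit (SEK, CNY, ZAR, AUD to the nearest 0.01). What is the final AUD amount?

BRL 4,650,000.00 ÷ 0.5185 = SEK 8,968,177.43
SEK 8,968,177.43 ÷ 1.503 = CNY 5,966,851.25
CNY 5,966,851.25 ÷ 0.3989 = ZAR 14,958,263.35
ZAR 14,958,263.35 × 0.08530 = AUD 1,275,939.86

AUD 1,275,939.86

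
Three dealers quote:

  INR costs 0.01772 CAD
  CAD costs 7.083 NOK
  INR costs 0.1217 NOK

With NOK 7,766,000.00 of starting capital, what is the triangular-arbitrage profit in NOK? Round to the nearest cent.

Profitable loop is NOK → INR → CAD → NOK:
NOK 7,766,000.00 ÷ 0.1217 = INR 63,812,654.07
INR 63,812,654.07 × 0.01772 = CAD 1,130,760.23
CAD 1,130,760.23 × 7.083 = NOK 8,009,174.71
Profit = NOK 8,009,174.71 − NOK 7,766,000.00

Profit: NOK 243,174.71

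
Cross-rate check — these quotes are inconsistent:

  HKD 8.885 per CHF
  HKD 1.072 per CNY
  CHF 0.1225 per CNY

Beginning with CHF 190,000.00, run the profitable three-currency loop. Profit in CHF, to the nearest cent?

Profitable loop is CHF → HKD → CNY → CHF:
CHF 190,000.00 × 8.885 = HKD 1,688,150.00
HKD 1,688,150.00 ÷ 1.072 = CNY 1,574,766.79
CNY 1,574,766.79 × 0.1225 = CHF 192,908.93
Profit = CHF 192,908.93 − CHF 190,000.00

Profit: CHF 2,908.93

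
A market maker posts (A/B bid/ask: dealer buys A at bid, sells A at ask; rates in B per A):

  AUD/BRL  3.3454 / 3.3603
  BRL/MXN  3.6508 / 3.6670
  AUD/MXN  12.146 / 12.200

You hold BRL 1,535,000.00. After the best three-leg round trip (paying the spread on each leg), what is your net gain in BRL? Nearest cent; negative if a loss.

Best loop BRL → MXN → AUD → BRL:
BRL 1,535,000.00 × 3.6508 (sell BRL at bid) = MXN 5,603,978.00
MXN 5,603,978.00 ÷ 12.200 (buy AUD at ask) = AUD 459,342.46
AUD 459,342.46 × 3.3454 (sell AUD at bid) = BRL 1,536,684.26

Net profit: BRL 1,684.26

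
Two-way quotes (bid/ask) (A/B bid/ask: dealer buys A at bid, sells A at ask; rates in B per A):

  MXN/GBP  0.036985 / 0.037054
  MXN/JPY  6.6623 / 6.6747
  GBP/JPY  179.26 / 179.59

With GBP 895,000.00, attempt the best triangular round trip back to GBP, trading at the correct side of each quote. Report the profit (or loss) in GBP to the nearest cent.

Net profit: GBP 1,045.31

Best loop GBP → MXN → JPY → GBP:
GBP 895,000.00 ÷ 0.037054 (buy MXN at ask) = MXN 24,153,937.50
MXN 24,153,937.50 × 6.6623 (sell MXN at bid) = JPY 160,920,778
JPY 160,920,778 ÷ 179.59 (buy GBP at ask) = GBP 896,045.31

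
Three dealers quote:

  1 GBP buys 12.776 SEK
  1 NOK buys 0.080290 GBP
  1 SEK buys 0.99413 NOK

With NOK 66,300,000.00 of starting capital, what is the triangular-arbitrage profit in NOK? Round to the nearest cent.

Profit: NOK 1,310,332.10

Profitable loop is NOK → GBP → SEK → NOK:
NOK 66,300,000.00 × 0.080290 = GBP 5,323,227.00
GBP 5,323,227.00 × 12.776 = SEK 68,009,548.15
SEK 68,009,548.15 × 0.99413 = NOK 67,610,332.10
Profit = NOK 67,610,332.10 − NOK 66,300,000.00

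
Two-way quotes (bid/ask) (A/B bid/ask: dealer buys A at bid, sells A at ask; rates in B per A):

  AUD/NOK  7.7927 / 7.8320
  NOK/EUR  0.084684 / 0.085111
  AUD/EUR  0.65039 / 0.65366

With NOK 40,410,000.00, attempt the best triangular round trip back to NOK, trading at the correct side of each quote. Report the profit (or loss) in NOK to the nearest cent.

Net profit: NOK 386,815.23

Best loop NOK → EUR → AUD → NOK:
NOK 40,410,000.00 × 0.084684 (sell NOK at bid) = EUR 3,422,080.44
EUR 3,422,080.44 ÷ 0.65366 (buy AUD at ask) = AUD 5,235,260.59
AUD 5,235,260.59 × 7.7927 (sell AUD at bid) = NOK 40,796,815.23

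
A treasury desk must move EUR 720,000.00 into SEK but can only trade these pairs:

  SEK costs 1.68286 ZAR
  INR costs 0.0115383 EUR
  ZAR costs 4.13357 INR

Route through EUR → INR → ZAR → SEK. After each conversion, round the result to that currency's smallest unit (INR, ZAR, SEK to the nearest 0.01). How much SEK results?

SEK 8,970,515.18

EUR 720,000.00 ÷ 0.0115383 = INR 62,400,873.61
INR 62,400,873.61 ÷ 4.13357 = ZAR 15,096,121.18
ZAR 15,096,121.18 ÷ 1.68286 = SEK 8,970,515.18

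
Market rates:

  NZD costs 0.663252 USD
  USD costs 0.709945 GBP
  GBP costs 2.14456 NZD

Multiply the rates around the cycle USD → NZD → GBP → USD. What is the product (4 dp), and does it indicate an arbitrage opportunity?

0.9903 (arbitrage exists)

Around USD → NZD → GBP → USD: 1 ÷ 0.663252 ÷ 2.14456 ÷ 0.709945 = 0.990281
Product < 1; profitable direction is USD → GBP → NZD → USD.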